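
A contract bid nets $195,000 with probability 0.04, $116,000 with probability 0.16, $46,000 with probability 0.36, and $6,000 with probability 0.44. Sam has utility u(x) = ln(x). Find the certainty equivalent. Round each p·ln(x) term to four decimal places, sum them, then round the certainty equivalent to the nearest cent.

$23,061.04

E[u] = 0.04·ln(195000) + 0.16·ln(116000) + 0.36·ln(46000) + 0.44·ln(6000) = 0.4872 + 1.8658 + 3.8651 + 3.8278 = 10.0459
CE = e^10.0459 ≈ 23061.04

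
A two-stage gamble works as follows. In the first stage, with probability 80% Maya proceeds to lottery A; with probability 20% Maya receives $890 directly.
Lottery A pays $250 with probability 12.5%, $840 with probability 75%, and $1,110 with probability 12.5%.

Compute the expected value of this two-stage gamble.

EV(A) = 0.125 × 250 + 0.75 × 840 + 0.125 × 1110 = 31.25 + 630 + 138.75 = 800
Branch B: 890 (certain)
Overall = 0.8 × 800 + 0.2 × 890 = 640 + 178 = 818

$818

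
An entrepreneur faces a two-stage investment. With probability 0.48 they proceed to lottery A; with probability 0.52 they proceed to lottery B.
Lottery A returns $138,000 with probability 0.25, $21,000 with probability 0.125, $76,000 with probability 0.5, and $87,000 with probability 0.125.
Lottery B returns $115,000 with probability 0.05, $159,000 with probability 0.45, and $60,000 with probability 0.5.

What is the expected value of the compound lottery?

$97,076

EV(A) = 0.25 × 138000 + 0.125 × 21000 + 0.5 × 76000 + 0.125 × 87000 = 34500 + 2625 + 38000 + 10875 = 86000
EV(B) = 0.05 × 115000 + 0.45 × 159000 + 0.5 × 60000 = 5750 + 71550 + 30000 = 107300
Overall = 0.48 × 86000 + 0.52 × 107300 = 41280 + 55796 = 97076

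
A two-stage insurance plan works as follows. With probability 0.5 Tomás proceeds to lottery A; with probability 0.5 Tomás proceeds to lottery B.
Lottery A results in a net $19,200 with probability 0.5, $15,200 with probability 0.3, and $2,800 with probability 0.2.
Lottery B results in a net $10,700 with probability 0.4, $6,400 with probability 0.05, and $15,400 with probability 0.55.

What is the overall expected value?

$13,895

EV(A) = 0.5 × 19200 + 0.3 × 15200 + 0.2 × 2800 = 9600 + 4560 + 560 = 14720
EV(B) = 0.4 × 10700 + 0.05 × 6400 + 0.55 × 15400 = 4280 + 320 + 8470 = 13070
Overall = 0.5 × 14720 + 0.5 × 13070 = 7360 + 6535 = 13895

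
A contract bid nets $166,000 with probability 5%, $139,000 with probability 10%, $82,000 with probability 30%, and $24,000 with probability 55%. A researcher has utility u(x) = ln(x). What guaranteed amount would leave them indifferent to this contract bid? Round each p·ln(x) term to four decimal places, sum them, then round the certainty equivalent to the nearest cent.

$45,556.11

E[u] = 0.05·ln(166000) + 0.1·ln(139000) + 0.3·ln(82000) + 0.55·ln(24000) = 0.6010 + 1.1842 + 3.3943 + 5.5472 = 10.7267
CE = e^10.7267 ≈ 45556.11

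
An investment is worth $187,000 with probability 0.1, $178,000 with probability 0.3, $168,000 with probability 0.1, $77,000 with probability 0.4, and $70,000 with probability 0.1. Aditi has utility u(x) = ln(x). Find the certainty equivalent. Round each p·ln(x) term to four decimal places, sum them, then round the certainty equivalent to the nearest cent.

E[u] = 0.1·ln(187000) + 0.3·ln(178000) + 0.1·ln(168000) + 0.4·ln(77000) + 0.1·ln(70000) = 1.2139 + 3.6269 + 1.2032 + 4.5006 + 1.1156 = 11.6602
CE = e^11.6602 ≈ 115867.20

$115,867.20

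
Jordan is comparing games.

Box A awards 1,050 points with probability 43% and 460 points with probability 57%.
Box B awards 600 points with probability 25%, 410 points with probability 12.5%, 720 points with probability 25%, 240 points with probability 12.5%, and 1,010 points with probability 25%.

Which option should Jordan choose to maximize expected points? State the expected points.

Box A (713.7 points)

Box A = 0.43 × 1050 + 0.57 × 460 = 451.5 + 262.2 = 713.7
Box B = 0.25 × 600 + 0.125 × 410 + 0.25 × 720 + 0.125 × 240 + 0.25 × 1010 = 150 + 51.25 + 180 + 30 + 252.5 = 663.75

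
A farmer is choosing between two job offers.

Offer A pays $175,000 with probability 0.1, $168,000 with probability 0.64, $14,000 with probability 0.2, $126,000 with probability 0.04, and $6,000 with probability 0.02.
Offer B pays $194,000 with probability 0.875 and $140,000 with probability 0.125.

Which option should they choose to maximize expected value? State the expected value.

Offer A = 0.1 × 175000 + 0.64 × 168000 + 0.2 × 14000 + 0.04 × 126000 + 0.02 × 6000 = 17500 + 107520 + 2800 + 5040 + 120 = 132980
Offer B = 0.875 × 194000 + 0.125 × 140000 = 169750 + 17500 = 187250

Offer B ($187,250)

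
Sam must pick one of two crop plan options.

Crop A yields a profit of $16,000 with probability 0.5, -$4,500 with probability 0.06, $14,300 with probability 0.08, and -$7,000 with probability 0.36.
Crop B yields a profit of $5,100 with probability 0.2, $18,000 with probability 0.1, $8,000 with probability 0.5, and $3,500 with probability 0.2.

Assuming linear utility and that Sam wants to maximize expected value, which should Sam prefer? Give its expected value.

Crop B ($7,520)

Crop A = 0.5 × 16000 + 0.06 × (-4500) + 0.08 × 14300 + 0.36 × (-7000) = 8000 − 270 + 1144 − 2520 = 6354
Crop B = 0.2 × 5100 + 0.1 × 18000 + 0.5 × 8000 + 0.2 × 3500 = 1020 + 1800 + 4000 + 700 = 7520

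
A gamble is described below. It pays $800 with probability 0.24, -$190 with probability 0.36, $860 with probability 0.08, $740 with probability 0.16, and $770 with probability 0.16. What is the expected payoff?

EV = 0.24 × 800 + 0.36 × (-190) + 0.08 × 860 + 0.16 × 740 + 0.16 × 770 = 192 − 68.4 + 68.8 + 118.4 + 123.2 = 434

$434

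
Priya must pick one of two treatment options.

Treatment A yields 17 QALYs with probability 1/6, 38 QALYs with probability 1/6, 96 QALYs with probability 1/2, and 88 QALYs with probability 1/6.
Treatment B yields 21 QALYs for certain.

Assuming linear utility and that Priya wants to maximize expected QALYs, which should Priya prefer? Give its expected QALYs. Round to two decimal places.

Treatment A (71.83 QALYs)

Treatment A = 1/6 × 17 + 1/6 × 38 + 1/2 × 96 + 1/6 × 88 = 2.8333 + 6.3333 + 48 + 14.6667 = 71.8333
Treatment B: 21 (certain)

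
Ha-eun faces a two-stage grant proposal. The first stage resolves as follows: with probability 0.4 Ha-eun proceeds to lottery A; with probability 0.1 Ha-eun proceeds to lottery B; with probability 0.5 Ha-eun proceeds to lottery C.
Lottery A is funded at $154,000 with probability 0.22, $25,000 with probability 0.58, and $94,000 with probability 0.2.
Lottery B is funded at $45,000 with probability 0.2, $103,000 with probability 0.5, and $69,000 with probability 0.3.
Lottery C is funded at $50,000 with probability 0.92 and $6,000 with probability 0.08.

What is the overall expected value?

EV(A) = 0.22 × 154000 + 0.58 × 25000 + 0.2 × 94000 = 33880 + 14500 + 18800 = 67180
EV(B) = 0.2 × 45000 + 0.5 × 103000 + 0.3 × 69000 = 9000 + 51500 + 20700 = 81200
EV(C) = 0.92 × 50000 + 0.08 × 6000 = 46000 + 480 = 46480
Overall = 0.4 × 67180 + 0.1 × 81200 + 0.5 × 46480 = 26872 + 8120 + 23240 = 58232

$58,232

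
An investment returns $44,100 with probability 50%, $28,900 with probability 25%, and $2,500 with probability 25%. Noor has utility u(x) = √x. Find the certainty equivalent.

$25,600

E[u] = 0.5·√44100 + 0.25·√28900 + 0.25·√2500 = 0.5·210 + 0.25·170 + 0.25·50 = 160
CE = (160)² = 25600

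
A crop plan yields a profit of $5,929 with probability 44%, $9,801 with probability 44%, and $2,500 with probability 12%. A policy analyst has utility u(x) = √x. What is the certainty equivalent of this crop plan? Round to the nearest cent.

E[u] = 0.44·√5929 + 0.44·√9801 + 0.12·√2500 = 0.44·77 + 0.44·99 + 0.12·50 = 83.44
CE = (83.44)² = 6962.2336

$6,962.23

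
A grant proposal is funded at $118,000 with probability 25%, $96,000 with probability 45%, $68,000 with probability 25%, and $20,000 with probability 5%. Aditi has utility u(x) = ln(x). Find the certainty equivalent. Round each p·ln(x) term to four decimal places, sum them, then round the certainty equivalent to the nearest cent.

E[u] = 0.25·ln(118000) + 0.45·ln(96000) + 0.25·ln(68000) + 0.05·ln(20000) = 2.9196 + 5.1624 + 2.7818 + 0.4952 = 11.3590
CE = e^11.3590 ≈ 85733.59

$85,733.59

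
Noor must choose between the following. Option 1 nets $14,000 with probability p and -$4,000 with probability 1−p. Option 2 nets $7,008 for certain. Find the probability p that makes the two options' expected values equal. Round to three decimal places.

p = 0.612

p·14000 + (1−p)·(-4000) = 7008
18000p − 4000 = 7008
p = (7008 + 4000) / 18000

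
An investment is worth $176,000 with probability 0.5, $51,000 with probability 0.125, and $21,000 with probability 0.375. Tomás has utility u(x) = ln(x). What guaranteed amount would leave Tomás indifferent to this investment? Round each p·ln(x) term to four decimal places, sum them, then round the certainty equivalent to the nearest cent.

$67,920.96

E[u] = 0.5·ln(176000) + 0.125·ln(51000) + 0.375·ln(21000) = 6.0391 + 1.3549 + 3.7321 = 11.1261
CE = e^11.1261 ≈ 67920.96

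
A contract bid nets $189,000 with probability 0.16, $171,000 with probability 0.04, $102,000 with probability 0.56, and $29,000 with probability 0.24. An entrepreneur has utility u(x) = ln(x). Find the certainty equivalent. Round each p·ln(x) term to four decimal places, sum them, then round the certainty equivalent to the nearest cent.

E[u] = 0.16·ln(189000) + 0.04·ln(171000) + 0.56·ln(102000) + 0.24·ln(29000) = 1.9439 + 0.4820 + 6.4583 + 2.4660 = 11.3502
CE = e^11.3502 ≈ 84982.45

$84,982.45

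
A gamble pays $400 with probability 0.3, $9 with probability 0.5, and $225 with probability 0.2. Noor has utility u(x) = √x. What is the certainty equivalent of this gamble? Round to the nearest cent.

$110.25

E[u] = 0.3·√400 + 0.5·√9 + 0.2·√225 = 0.3·20 + 0.5·3 + 0.2·15 = 10.5
CE = (10.5)² = 110.25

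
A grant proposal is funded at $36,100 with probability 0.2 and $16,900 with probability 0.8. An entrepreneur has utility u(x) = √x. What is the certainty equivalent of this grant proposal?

$20,164

E[u] = 0.2·√36100 + 0.8·√16900 = 0.2·190 + 0.8·130 = 142
CE = (142)² = 20164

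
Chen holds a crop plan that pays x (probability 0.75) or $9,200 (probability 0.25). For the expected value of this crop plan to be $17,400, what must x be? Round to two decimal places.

x = $20,133.33

0.75·x + 0.25·9200 = 17400
0.75·x = 17400 − 2300 = 15100
x = 15100 / 0.75 = 20133.3333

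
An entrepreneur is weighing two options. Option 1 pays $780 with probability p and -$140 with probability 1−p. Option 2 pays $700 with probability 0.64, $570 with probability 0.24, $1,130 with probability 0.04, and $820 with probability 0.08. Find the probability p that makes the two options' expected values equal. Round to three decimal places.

p = 0.908

EV(Option 2) = 0.64 × 700 + 0.24 × 570 + 0.04 × 1130 + 0.08 × 820 = 448 + 136.8 + 45.2 + 65.6 = 695.6
p·780 + (1−p)·(-140) = 695.6
920p − 140 = 695.6
p = (695.6 + 140) / 920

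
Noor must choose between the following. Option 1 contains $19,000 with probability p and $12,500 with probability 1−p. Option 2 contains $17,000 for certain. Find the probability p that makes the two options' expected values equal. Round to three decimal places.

p = 0.692

p·19000 + (1−p)·12500 = 17000
6500p + 12500 = 17000
p = (17000 − 12500) / 6500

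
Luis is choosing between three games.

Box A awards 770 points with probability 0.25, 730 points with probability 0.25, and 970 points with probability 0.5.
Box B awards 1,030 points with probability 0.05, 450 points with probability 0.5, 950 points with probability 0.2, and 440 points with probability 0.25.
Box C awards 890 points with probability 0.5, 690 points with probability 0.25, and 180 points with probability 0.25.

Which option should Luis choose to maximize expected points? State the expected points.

Box A = 0.25 × 770 + 0.25 × 730 + 0.5 × 970 = 192.5 + 182.5 + 485 = 860
Box B = 0.05 × 1030 + 0.5 × 450 + 0.2 × 950 + 0.25 × 440 = 51.5 + 225 + 190 + 110 = 576.5
Box C = 0.5 × 890 + 0.25 × 690 + 0.25 × 180 = 445 + 172.5 + 45 = 662.5

Box A (860 points)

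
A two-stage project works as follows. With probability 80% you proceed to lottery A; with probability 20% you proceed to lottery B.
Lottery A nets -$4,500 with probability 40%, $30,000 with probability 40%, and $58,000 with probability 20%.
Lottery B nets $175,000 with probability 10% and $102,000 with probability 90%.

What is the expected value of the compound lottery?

EV(A) = 0.4 × (-4500) + 0.4 × 30000 + 0.2 × 58000 = -1800 + 12000 + 11600 = 21800
EV(B) = 0.1 × 175000 + 0.9 × 102000 = 17500 + 91800 = 109300
Overall = 0.8 × 21800 + 0.2 × 109300 = 17440 + 21860 = 39300

$39,300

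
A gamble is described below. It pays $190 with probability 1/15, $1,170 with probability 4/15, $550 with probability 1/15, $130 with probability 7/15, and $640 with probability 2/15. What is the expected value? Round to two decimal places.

$507.33

EV = 1/15 × 190 + 4/15 × 1170 + 1/15 × 550 + 7/15 × 130 + 2/15 × 640 = 12.6667 + 312 + 36.6667 + 60.6667 + 85.3333 = 507.3333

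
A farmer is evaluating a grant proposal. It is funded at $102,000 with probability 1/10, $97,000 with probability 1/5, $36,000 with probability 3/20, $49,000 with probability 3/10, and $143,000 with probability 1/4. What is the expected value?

$85,450

EV = 1/10 × 102000 + 1/5 × 97000 + 3/20 × 36000 + 3/10 × 49000 + 1/4 × 143000 = 10200 + 19400 + 5400 + 14700 + 35750 = 85450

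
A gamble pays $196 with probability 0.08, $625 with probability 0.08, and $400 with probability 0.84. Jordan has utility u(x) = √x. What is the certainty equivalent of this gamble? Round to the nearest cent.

$396.81

E[u] = 0.08·√196 + 0.08·√625 + 0.84·√400 = 0.08·14 + 0.08·25 + 0.84·20 = 19.92
CE = (19.92)² = 396.8064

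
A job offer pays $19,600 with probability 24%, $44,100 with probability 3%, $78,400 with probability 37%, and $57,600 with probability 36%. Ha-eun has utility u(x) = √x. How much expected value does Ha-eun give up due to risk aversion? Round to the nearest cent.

E[u] = 0.24·√19600 + 0.03·√44100 + 0.37·√78400 + 0.36·√57600 = 0.24·140 + 0.03·210 + 0.37·280 + 0.36·240 = 229.9
CE = (229.9)² = 52854.01
Risk premium = EV − CE = 55771 − 52854.01 = 2916.99

$2,916.99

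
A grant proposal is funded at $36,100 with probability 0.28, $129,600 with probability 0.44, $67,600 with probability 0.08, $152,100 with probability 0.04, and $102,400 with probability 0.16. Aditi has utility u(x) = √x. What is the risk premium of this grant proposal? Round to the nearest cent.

E[u] = 0.28·√36100 + 0.44·√129600 + 0.08·√67600 + 0.04·√152100 + 0.16·√102400 = 0.28·190 + 0.44·360 + 0.08·260 + 0.04·390 + 0.16·320 = 299.2
CE = (299.2)² = 89520.64
Risk premium = EV − CE = 95008 − 89520.64 = 5487.36

$5,487.36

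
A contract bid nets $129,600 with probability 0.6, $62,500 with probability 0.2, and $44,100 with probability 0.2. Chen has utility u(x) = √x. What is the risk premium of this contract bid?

E[u] = 0.6·√129600 + 0.2·√62500 + 0.2·√44100 = 0.6·360 + 0.2·250 + 0.2·210 = 308
CE = (308)² = 94864
Risk premium = EV − CE = 99080 − 94864 = 4216

$4,216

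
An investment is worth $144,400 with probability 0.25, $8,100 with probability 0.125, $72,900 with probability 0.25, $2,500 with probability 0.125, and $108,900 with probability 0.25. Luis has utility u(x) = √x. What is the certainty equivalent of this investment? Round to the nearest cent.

E[u] = 0.25·√144400 + 0.125·√8100 + 0.25·√72900 + 0.125·√2500 + 0.25·√108900 = 0.25·380 + 0.125·90 + 0.25·270 + 0.125·50 + 0.25·330 = 262.5
CE = (262.5)² = 68906.25

$68,906.25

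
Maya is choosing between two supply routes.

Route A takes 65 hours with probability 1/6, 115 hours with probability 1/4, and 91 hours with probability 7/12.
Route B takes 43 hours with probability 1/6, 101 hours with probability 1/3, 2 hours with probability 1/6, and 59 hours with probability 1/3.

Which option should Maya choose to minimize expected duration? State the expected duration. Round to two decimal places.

Route A = 1/6 × 65 + 1/4 × 115 + 7/12 × 91 = 10.8333 + 28.75 + 53.0833 = 92.6667
Route B = 1/6 × 43 + 1/3 × 101 + 1/6 × 2 + 1/3 × 59 = 7.1667 + 33.6667 + 0.3333 + 19.6667 = 60.8333

Route B (60.83 hours)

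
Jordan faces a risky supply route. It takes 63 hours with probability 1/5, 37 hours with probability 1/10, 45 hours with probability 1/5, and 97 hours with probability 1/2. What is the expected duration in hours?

EV = 1/5 × 63 + 1/10 × 37 + 1/5 × 45 + 1/2 × 97 = 12.6 + 3.7 + 9 + 48.5 = 73.8

73.8 hours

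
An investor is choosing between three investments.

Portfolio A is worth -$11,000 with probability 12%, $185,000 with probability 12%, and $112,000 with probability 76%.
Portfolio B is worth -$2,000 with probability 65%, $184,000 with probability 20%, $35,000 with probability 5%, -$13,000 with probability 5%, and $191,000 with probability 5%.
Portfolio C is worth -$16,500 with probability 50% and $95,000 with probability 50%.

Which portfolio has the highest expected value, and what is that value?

Portfolio A = 0.12 × (-11000) + 0.12 × 185000 + 0.76 × 112000 = -1320 + 22200 + 85120 = 106000
Portfolio B = 0.65 × (-2000) + 0.2 × 184000 + 0.05 × 35000 + 0.05 × (-13000) + 0.05 × 191000 = -1300 + 36800 + 1750 − 650 + 9550 = 46150
Portfolio C = 0.5 × (-16500) + 0.5 × 95000 = -8250 + 47500 = 39250

Portfolio A ($106,000)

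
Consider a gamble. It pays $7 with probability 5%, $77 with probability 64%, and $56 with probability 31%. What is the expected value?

$66.99

EV = 0.05 × 7 + 0.64 × 77 + 0.31 × 56 = 0.35 + 49.28 + 17.36 = 66.99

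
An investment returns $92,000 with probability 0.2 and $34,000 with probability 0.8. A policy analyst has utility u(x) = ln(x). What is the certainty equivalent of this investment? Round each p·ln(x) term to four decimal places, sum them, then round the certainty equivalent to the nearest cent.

E[u] = 0.2·ln(92000) + 0.8·ln(34000) = 2.2859 + 8.3473 = 10.6332
CE = e^10.6332 ≈ 41489.68

$41,489.68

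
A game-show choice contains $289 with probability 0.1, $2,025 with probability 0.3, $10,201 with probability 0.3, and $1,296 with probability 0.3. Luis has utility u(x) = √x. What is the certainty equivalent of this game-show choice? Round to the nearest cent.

E[u] = 0.1·√289 + 0.3·√2025 + 0.3·√10201 + 0.3·√1296 = 0.1·17 + 0.3·45 + 0.3·101 + 0.3·36 = 56.3
CE = (56.3)² = 3169.69

$3,169.69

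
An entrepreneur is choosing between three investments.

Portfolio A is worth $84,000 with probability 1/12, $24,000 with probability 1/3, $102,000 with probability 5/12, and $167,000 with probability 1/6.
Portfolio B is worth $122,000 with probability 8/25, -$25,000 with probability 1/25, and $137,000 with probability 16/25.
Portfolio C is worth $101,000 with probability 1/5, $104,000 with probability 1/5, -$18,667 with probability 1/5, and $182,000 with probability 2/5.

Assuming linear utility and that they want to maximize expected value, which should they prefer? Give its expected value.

Portfolio A = 1/12 × 84000 + 1/3 × 24000 + 5/12 × 102000 + 1/6 × 167000 = 7000 + 8000 + 42500 + 27833.3333 = 85333.3333
Portfolio B = 8/25 × 122000 + 1/25 × (-25000) + 16/25 × 137000 = 39040 − 1000 + 87680 = 125720
Portfolio C = 1/5 × 101000 + 1/5 × 104000 + 1/5 × (-18667) + 2/5 × 182000 = 20200 + 20800 − 3733.4 + 72800 = 110066.6

Portfolio B ($125,720)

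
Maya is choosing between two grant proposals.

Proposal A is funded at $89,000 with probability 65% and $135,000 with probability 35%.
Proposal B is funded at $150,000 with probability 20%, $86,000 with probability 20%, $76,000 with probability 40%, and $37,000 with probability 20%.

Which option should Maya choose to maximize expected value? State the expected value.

Proposal A ($105,100)

Proposal A = 0.65 × 89000 + 0.35 × 135000 = 57850 + 47250 = 105100
Proposal B = 0.2 × 150000 + 0.2 × 86000 + 0.4 × 76000 + 0.2 × 37000 = 30000 + 17200 + 30400 + 7400 = 85000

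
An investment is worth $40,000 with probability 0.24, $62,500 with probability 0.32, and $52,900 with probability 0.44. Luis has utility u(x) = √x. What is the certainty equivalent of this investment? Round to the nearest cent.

$52,532.64

E[u] = 0.24·√40000 + 0.32·√62500 + 0.44·√52900 = 0.24·200 + 0.32·250 + 0.44·230 = 229.2
CE = (229.2)² = 52532.64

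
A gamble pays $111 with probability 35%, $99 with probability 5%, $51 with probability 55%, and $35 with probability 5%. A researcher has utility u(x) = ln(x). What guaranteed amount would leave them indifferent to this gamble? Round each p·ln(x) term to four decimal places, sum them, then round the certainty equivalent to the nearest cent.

E[u] = 0.35·ln(111) + 0.05·ln(99) + 0.55·ln(51) + 0.05·ln(35) = 1.6483 + 0.2298 + 2.1625 + 0.1778 = 4.2184
CE = e^4.2184 ≈ 67.92

$67.92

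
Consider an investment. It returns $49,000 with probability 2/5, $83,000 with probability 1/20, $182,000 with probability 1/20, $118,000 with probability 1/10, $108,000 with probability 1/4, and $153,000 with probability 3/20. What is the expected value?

$94,600

EV = 2/5 × 49000 + 1/20 × 83000 + 1/20 × 182000 + 1/10 × 118000 + 1/4 × 108000 + 3/20 × 153000 = 19600 + 4150 + 9100 + 11800 + 27000 + 22950 = 94600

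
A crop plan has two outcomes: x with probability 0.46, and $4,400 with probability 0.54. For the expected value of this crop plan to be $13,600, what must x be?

0.46·x + 0.54·4400 = 13600
0.46·x = 13600 − 2376 = 11224
x = 11224 / 0.46 = 24400

x = $24,400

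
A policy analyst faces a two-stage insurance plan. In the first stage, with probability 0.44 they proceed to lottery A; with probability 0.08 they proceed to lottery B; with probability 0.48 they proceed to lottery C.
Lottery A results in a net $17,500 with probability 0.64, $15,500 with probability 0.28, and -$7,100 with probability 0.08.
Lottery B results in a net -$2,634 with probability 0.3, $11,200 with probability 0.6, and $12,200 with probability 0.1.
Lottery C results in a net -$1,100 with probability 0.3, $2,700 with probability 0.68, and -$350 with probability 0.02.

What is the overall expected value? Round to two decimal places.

EV(A) = 0.64 × 17500 + 0.28 × 15500 + 0.08 × (-7100) = 11200 + 4340 − 568 = 14972
EV(B) = 0.3 × (-2634) + 0.6 × 11200 + 0.1 × 12200 = -790.2 + 6720 + 1220 = 7149.8
EV(C) = 0.3 × (-1100) + 0.68 × 2700 + 0.02 × (-350) = -330 + 1836 − 7 = 1499
Overall = 0.44 × 14972 + 0.08 × 7149.8 + 0.48 × 1499 = 6587.68 + 571.984 + 719.52 = 7879.184

$7,879.18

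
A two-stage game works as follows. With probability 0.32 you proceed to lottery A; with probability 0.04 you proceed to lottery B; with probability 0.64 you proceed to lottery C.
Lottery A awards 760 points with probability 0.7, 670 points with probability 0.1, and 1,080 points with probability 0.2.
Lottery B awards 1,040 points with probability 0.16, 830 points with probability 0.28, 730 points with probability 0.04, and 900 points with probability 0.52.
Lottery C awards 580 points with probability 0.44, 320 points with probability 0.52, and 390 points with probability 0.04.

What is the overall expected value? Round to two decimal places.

576.45 points

EV(A) = 0.7 × 760 + 0.1 × 670 + 0.2 × 1080 = 532 + 67 + 216 = 815
EV(B) = 0.16 × 1040 + 0.28 × 830 + 0.04 × 730 + 0.52 × 900 = 166.4 + 232.4 + 29.2 + 468 = 896
EV(C) = 0.44 × 580 + 0.52 × 320 + 0.04 × 390 = 255.2 + 166.4 + 15.6 = 437.2
Overall = 0.32 × 815 + 0.04 × 896 + 0.64 × 437.2 = 260.8 + 35.84 + 279.808 = 576.448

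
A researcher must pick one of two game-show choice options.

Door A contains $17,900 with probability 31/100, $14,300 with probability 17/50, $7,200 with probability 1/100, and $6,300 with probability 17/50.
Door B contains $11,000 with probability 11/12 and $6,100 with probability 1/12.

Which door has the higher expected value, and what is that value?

Door A ($12,625)

Door A = 31/100 × 17900 + 17/50 × 14300 + 1/100 × 7200 + 17/50 × 6300 = 5549 + 4862 + 72 + 2142 = 12625
Door B = 11/12 × 11000 + 1/12 × 6100 = 10083.3333 + 508.3333 = 10591.6667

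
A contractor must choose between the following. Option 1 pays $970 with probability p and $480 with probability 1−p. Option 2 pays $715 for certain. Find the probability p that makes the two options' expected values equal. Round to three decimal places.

p·970 + (1−p)·480 = 715
490p + 480 = 715
p = (715 − 480) / 490

p = 0.480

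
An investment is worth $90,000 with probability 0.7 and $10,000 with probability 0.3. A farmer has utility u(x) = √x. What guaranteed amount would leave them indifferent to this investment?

$57,600

E[u] = 0.7·√90000 + 0.3·√10000 = 0.7·300 + 0.3·100 = 240
CE = (240)² = 57600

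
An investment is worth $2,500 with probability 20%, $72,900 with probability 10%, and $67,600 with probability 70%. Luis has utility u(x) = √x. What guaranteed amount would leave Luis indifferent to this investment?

$47,961

E[u] = 0.2·√2500 + 0.1·√72900 + 0.7·√67600 = 0.2·50 + 0.1·270 + 0.7·260 = 219
CE = (219)² = 47961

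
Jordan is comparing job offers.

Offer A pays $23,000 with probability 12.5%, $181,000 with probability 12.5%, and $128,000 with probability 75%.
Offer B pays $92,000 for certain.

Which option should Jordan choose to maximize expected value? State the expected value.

Offer A = 0.125 × 23000 + 0.125 × 181000 + 0.75 × 128000 = 2875 + 22625 + 96000 = 121500
Offer B: 92000 (certain)

Offer A ($121,500)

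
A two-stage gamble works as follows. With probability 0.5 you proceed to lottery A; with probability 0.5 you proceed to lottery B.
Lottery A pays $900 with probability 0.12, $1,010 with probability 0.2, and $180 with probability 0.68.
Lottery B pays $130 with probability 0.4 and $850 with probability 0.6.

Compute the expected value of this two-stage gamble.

$497.20

EV(A) = 0.12 × 900 + 0.2 × 1010 + 0.68 × 180 = 108 + 202 + 122.4 = 432.4
EV(B) = 0.4 × 130 + 0.6 × 850 = 52 + 510 = 562
Overall = 0.5 × 432.4 + 0.5 × 562 = 216.2 + 281 = 497.2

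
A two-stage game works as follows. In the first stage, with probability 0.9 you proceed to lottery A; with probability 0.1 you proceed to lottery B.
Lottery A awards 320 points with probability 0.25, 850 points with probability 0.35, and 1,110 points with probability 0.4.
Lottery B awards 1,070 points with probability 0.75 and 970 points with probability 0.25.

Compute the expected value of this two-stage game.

EV(A) = 0.25 × 320 + 0.35 × 850 + 0.4 × 1110 = 80 + 297.5 + 444 = 821.5
EV(B) = 0.75 × 1070 + 0.25 × 970 = 802.5 + 242.5 = 1045
Overall = 0.9 × 821.5 + 0.1 × 1045 = 739.35 + 104.5 = 843.85

843.85 points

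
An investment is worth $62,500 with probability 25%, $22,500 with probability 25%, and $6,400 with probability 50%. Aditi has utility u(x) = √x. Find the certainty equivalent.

$19,600

E[u] = 0.25·√62500 + 0.25·√22500 + 0.5·√6400 = 0.25·250 + 0.25·150 + 0.5·80 = 140
CE = (140)² = 19600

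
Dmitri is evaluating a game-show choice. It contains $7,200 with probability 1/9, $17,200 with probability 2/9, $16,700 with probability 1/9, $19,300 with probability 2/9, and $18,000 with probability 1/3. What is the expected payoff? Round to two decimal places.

EV = 1/9 × 7200 + 2/9 × 17200 + 1/9 × 16700 + 2/9 × 19300 + 1/3 × 18000 = 800 + 3822.2222 + 1855.5556 + 4288.8889 + 6000 = 16766.6667

$16,766.67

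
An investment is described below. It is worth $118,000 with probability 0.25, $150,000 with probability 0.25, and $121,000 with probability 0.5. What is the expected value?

$127,500

EV = 0.25 × 118000 + 0.25 × 150000 + 0.5 × 121000 = 29500 + 37500 + 60500 = 127500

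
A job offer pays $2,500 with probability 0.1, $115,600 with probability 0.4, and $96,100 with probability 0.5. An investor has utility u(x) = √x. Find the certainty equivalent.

$87,616

E[u] = 0.1·√2500 + 0.4·√115600 + 0.5·√96100 = 0.1·50 + 0.4·340 + 0.5·310 = 296
CE = (296)² = 87616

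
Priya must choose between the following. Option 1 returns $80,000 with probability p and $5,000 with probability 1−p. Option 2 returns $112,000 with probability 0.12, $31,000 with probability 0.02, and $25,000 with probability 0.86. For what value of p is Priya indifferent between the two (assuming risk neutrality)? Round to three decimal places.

p = 0.407

EV(Option 2) = 0.12 × 112000 + 0.02 × 31000 + 0.86 × 25000 = 13440 + 620 + 21500 = 35560
p·80000 + (1−p)·5000 = 35560
75000p + 5000 = 35560
p = (35560 − 5000) / 75000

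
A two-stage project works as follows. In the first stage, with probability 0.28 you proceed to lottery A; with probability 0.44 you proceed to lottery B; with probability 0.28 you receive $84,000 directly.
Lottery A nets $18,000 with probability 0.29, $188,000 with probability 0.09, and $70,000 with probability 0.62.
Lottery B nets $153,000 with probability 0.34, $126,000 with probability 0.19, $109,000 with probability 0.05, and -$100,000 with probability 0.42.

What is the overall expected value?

$59,211.60

EV(A) = 0.29 × 18000 + 0.09 × 188000 + 0.62 × 70000 = 5220 + 16920 + 43400 = 65540
EV(B) = 0.34 × 153000 + 0.19 × 126000 + 0.05 × 109000 + 0.42 × (-100000) = 52020 + 23940 + 5450 − 42000 = 39410
Branch C: 84000 (certain)
Overall = 0.28 × 65540 + 0.44 × 39410 + 0.28 × 84000 = 18351.2 + 17340.4 + 23520 = 59211.6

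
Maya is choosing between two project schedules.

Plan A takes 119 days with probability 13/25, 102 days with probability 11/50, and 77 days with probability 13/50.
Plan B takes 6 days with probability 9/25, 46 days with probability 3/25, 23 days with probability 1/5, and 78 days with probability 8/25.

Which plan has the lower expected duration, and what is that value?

Plan B (37.24 days)

Plan A = 13/25 × 119 + 11/50 × 102 + 13/50 × 77 = 61.88 + 22.44 + 20.02 = 104.34
Plan B = 9/25 × 6 + 3/25 × 46 + 1/5 × 23 + 8/25 × 78 = 2.16 + 5.52 + 4.6 + 24.96 = 37.24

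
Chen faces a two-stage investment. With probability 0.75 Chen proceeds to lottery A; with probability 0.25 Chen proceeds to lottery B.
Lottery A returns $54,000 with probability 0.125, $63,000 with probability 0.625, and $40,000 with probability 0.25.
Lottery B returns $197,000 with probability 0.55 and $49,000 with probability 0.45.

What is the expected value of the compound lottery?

EV(A) = 0.125 × 54000 + 0.625 × 63000 + 0.25 × 40000 = 6750 + 39375 + 10000 = 56125
EV(B) = 0.55 × 197000 + 0.45 × 49000 = 108350 + 22050 = 130400
Overall = 0.75 × 56125 + 0.25 × 130400 = 42093.75 + 32600 = 74693.75

$74,693.75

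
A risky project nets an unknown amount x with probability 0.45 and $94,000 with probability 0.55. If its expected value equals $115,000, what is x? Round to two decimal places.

x = $140,666.67

0.45·x + 0.55·94000 = 115000
0.45·x = 115000 − 51700 = 63300
x = 63300 / 0.45 = 140666.6667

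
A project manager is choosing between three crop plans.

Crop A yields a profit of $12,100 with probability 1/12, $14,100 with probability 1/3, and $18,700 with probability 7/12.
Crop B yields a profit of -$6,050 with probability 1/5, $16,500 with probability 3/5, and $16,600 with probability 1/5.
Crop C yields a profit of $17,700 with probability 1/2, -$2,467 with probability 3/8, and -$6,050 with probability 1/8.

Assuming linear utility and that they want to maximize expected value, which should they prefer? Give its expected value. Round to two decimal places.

Crop A = 1/12 × 12100 + 1/3 × 14100 + 7/12 × 18700 = 1008.3333 + 4700 + 10908.3333 = 16616.6667
Crop B = 1/5 × (-6050) + 3/5 × 16500 + 1/5 × 16600 = -1210 + 9900 + 3320 = 12010
Crop C = 1/2 × 17700 + 3/8 × (-2467) + 1/8 × (-6050) = 8850 − 925.125 − 756.25 = 7168.625

Crop A ($16,616.67)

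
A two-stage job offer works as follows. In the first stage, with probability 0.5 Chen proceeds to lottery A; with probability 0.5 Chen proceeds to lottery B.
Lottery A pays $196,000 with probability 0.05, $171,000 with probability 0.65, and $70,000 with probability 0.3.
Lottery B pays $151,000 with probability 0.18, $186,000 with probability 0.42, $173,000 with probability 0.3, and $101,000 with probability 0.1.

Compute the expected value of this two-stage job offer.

$154,625

EV(A) = 0.05 × 196000 + 0.65 × 171000 + 0.3 × 70000 = 9800 + 111150 + 21000 = 141950
EV(B) = 0.18 × 151000 + 0.42 × 186000 + 0.3 × 173000 + 0.1 × 101000 = 27180 + 78120 + 51900 + 10100 = 167300
Overall = 0.5 × 141950 + 0.5 × 167300 = 70975 + 83650 = 154625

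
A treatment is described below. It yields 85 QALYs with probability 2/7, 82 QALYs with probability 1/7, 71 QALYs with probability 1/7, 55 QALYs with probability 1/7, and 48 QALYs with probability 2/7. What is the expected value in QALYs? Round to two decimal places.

67.71 QALYs

EV = 2/7 × 85 + 1/7 × 82 + 1/7 × 71 + 1/7 × 55 + 2/7 × 48 = 24.2857 + 11.7143 + 10.1429 + 7.8571 + 13.7143 = 67.7143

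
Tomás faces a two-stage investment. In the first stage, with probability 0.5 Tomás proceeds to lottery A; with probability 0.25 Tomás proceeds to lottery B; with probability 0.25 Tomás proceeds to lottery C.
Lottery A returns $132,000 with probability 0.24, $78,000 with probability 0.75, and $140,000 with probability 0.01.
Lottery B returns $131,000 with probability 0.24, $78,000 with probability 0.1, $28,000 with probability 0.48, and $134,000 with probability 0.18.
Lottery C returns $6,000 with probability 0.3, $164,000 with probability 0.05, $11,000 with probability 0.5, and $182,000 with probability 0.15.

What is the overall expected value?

EV(A) = 0.24 × 132000 + 0.75 × 78000 + 0.01 × 140000 = 31680 + 58500 + 1400 = 91580
EV(B) = 0.24 × 131000 + 0.1 × 78000 + 0.48 × 28000 + 0.18 × 134000 = 31440 + 7800 + 13440 + 24120 = 76800
EV(C) = 0.3 × 6000 + 0.05 × 164000 + 0.5 × 11000 + 0.15 × 182000 = 1800 + 8200 + 5500 + 27300 = 42800
Overall = 0.5 × 91580 + 0.25 × 76800 + 0.25 × 42800 = 45790 + 19200 + 10700 = 75690

$75,690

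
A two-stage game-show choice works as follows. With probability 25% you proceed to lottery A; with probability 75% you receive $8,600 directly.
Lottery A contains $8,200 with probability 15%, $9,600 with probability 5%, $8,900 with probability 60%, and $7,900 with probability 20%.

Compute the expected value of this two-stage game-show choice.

$8,607.50

EV(A) = 0.15 × 8200 + 0.05 × 9600 + 0.6 × 8900 + 0.2 × 7900 = 1230 + 480 + 5340 + 1580 = 8630
Branch B: 8600 (certain)
Overall = 0.25 × 8630 + 0.75 × 8600 = 2157.5 + 6450 = 8607.5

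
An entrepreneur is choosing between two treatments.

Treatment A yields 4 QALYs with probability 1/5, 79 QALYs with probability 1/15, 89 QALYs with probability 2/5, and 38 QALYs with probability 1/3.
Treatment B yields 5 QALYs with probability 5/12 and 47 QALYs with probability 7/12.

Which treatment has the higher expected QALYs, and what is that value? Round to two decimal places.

Treatment A (54.33 QALYs)

Treatment A = 1/5 × 4 + 1/15 × 79 + 2/5 × 89 + 1/3 × 38 = 0.8 + 5.2667 + 35.6 + 12.6667 = 54.3333
Treatment B = 5/12 × 5 + 7/12 × 47 = 2.0833 + 27.4167 = 29.5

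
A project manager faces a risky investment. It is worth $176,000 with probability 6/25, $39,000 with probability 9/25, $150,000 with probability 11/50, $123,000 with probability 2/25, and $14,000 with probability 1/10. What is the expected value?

$100,520

EV = 6/25 × 176000 + 9/25 × 39000 + 11/50 × 150000 + 2/25 × 123000 + 1/10 × 14000 = 42240 + 14040 + 33000 + 9840 + 1400 = 100520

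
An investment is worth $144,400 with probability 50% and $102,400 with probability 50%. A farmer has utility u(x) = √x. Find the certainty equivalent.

$122,500

E[u] = 0.5·√144400 + 0.5·√102400 = 0.5·380 + 0.5·320 = 350
CE = (350)² = 122500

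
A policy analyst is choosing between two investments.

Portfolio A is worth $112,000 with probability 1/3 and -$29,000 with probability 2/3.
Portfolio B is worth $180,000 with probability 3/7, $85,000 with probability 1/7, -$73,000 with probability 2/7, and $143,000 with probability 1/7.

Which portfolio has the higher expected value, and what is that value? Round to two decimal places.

Portfolio A = 1/3 × 112000 + 2/3 × (-29000) = 37333.3333 − 19333.3333 = 18000
Portfolio B = 3/7 × 180000 + 1/7 × 85000 + 2/7 × (-73000) + 1/7 × 143000 = 77142.8571 + 12142.8571 − 20857.1429 + 20428.5714 = 88857.1429

Portfolio B ($88,857.14)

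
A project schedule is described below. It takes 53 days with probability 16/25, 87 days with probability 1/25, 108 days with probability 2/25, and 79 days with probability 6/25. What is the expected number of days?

EV = 16/25 × 53 + 1/25 × 87 + 2/25 × 108 + 6/25 × 79 = 33.92 + 3.48 + 8.64 + 18.96 = 65

65 days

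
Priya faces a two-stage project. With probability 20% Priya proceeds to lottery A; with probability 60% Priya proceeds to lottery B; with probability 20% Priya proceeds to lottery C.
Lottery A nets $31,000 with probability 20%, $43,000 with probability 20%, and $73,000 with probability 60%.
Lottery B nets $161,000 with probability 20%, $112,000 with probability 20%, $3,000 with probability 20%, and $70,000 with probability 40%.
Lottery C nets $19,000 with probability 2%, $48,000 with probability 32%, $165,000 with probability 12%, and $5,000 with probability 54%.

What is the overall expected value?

EV(A) = 0.2 × 31000 + 0.2 × 43000 + 0.6 × 73000 = 6200 + 8600 + 43800 = 58600
EV(B) = 0.2 × 161000 + 0.2 × 112000 + 0.2 × 3000 + 0.4 × 70000 = 32200 + 22400 + 600 + 28000 = 83200
EV(C) = 0.02 × 19000 + 0.32 × 48000 + 0.12 × 165000 + 0.54 × 5000 = 380 + 15360 + 19800 + 2700 = 38240
Overall = 0.2 × 58600 + 0.6 × 83200 + 0.2 × 38240 = 11720 + 49920 + 7648 = 69288

$69,288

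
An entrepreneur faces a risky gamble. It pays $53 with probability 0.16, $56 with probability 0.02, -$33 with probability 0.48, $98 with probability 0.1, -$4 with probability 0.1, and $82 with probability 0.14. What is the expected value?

EV = 0.16 × 53 + 0.02 × 56 + 0.48 × (-33) + 0.1 × 98 + 0.1 × (-4) + 0.14 × 82 = 8.48 + 1.12 − 15.84 + 9.8 − 0.4 + 11.48 = 14.64

$14.64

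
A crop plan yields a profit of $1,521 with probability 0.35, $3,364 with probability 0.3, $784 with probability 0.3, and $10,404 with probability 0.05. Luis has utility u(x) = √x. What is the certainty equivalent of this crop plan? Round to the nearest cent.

$1,984.70

E[u] = 0.35·√1521 + 0.3·√3364 + 0.3·√784 + 0.05·√10404 = 0.35·39 + 0.3·58 + 0.3·28 + 0.05·102 = 44.55
CE = (44.55)² = 1984.7025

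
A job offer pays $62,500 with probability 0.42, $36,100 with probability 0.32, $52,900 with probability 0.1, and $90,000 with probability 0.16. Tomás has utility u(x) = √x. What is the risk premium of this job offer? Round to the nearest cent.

$1,417.76

E[u] = 0.42·√62500 + 0.32·√36100 + 0.1·√52900 + 0.16·√90000 = 0.42·250 + 0.32·190 + 0.1·230 + 0.16·300 = 236.8
CE = (236.8)² = 56074.24
Risk premium = EV − CE = 57492 − 56074.24 = 1417.76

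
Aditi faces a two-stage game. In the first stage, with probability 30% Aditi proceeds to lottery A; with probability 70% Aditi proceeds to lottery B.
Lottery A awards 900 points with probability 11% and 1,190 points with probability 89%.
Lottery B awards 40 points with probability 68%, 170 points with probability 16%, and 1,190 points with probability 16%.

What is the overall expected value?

518.79 points

EV(A) = 0.11 × 900 + 0.89 × 1190 = 99 + 1059.1 = 1158.1
EV(B) = 0.68 × 40 + 0.16 × 170 + 0.16 × 1190 = 27.2 + 27.2 + 190.4 = 244.8
Overall = 0.3 × 1158.1 + 0.7 × 244.8 = 347.43 + 171.36 = 518.79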